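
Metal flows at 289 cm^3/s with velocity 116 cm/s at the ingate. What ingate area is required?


Formula: A_ingate = Q / v  (continuity equation)
A = 289 cm^3/s / 116 cm/s = 2.4914 cm^2

Answer: 2.4914 cm^2


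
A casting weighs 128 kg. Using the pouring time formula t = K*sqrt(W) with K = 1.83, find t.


Formula: t = K * sqrt(W)
sqrt(W) = sqrt(128) = 11.31371
t = 1.83 * 11.31371 = 20.7041 s

Answer: 20.7041 s


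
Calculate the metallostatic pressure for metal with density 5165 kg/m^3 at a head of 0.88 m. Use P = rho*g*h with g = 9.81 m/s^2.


Formula: P = rho * g * h
rho * g = 5165 * 9.81 = 50668.65 N/m^3
P = 50668.65 * 0.88 = 44588.4120 Pa


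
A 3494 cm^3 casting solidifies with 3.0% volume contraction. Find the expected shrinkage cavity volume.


Formula: V_shrink = V_casting * shrinkage_pct / 100
V_shrink = 3494 cm^3 * 3.0 / 100 = 104.8200 cm^3


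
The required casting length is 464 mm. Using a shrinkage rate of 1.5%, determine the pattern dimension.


Formula: L_pattern = L_casting * (1 + shrinkage_rate/100)
Shrinkage factor = 1 + 1.5/100 = 1.015
L_pattern = 464 mm * 1.015 = 470.9600 mm

Final answer: 470.9600 mm


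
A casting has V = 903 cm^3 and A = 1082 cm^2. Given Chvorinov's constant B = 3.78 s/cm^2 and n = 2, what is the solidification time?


Formula: t_s = B * (V/A)^n  (Chvorinov's rule, n=2)
Modulus M = V/A = 903/1082 = 0.834566 cm
M^2 = 0.834566^2 = 0.696500 cm^2
t_s = 3.78 * 0.696500 = 2.6328 s

2.6328 s


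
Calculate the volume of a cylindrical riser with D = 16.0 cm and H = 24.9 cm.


Formula: V = pi * (D/2)^2 * H  (cylinder volume)
Radius = D/2 = 16.0/2 = 8.0 cm
V = pi * 8.0^2 * 24.9 = 5006.4421 cm^3

Final answer: 5006.4421 cm^3


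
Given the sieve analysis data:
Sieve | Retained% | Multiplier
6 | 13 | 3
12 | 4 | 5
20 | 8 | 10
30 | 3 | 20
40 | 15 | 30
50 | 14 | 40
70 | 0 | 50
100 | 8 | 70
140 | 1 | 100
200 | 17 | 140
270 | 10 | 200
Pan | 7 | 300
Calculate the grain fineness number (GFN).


Formula: GFN = sum(pct * multiplier) / sum(pct)
sum(pct * multiplier) = 8349
sum(pct) = 100
GFN = 8349 / 100 = 83.49

83.49


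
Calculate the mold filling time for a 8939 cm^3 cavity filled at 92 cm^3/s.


Formula: t_fill = V_mold / Q_flow
t = 8939 cm^3 / 92 cm^3/s = 97.1630 s

97.1630 s


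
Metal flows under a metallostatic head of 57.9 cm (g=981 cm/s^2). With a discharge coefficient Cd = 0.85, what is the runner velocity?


Formula: v = Cd * sqrt(2 * g * h)  (Torricelli with discharge coefficient)
2*g*h = 2 * 981 * 57.9 = 113599.8 cm^2/s^2
sqrt(113599.8) = 337.04569 cm/s
v = 0.85 * 337.04569 = 286.4888 cm/s

286.4888 cm/s


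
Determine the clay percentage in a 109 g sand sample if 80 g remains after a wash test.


Formula: Clay% = (W_total - W_washed) / W_total * 100
Clay mass = 109 - 80 = 29 g
Clay% = 29 / 109 * 100 = 26.6055%

26.6055%


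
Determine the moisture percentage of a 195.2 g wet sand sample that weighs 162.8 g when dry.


Formula: MC = (W_wet - W_dry) / W_wet * 100
Water mass = 195.2 - 162.8 = 32.4 g
MC = 32.4 / 195.2 * 100 = 16.5984%

Final answer: 16.5984%


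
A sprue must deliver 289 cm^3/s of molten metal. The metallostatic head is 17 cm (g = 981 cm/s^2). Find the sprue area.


Formula: v = sqrt(2*g*h), A = Q/v
Velocity: v = sqrt(2 * 981 * 17) = sqrt(33354) = 182.6308 cm/s
Sprue area: A = Q / v = 289 / 182.6308 = 1.5824 cm^2

1.5824 cm^2


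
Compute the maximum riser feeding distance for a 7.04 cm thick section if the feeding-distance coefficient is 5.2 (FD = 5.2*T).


Formula: FD = 5.2 * T  (riser feeding-distance rule)
FD = 5.2 * 7.04 cm = 36.6080 cm

Final answer: 36.6080 cm


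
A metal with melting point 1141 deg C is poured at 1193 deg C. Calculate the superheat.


Formula: Superheat = T_pour - T_melt
Superheat = 1193 - 1141 = 52 deg C


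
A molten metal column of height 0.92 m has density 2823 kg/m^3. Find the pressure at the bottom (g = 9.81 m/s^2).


Formula: P = rho * g * h
rho * g = 2823 * 9.81 = 27693.63 N/m^3
P = 27693.63 * 0.92 = 25478.1396 Pa

Answer: 25478.1396 Pa


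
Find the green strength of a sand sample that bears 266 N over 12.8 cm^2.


Formula: Compressive Strength = Force / Area
Strength = 266 N / 12.8 cm^2 = 20.7812 N/cm^2

Final answer: 20.7812 N/cm^2


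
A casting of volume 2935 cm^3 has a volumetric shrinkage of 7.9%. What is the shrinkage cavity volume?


Formula: V_shrink = V_casting * shrinkage_pct / 100
V_shrink = 2935 cm^3 * 7.9 / 100 = 231.8650 cm^3

Final answer: 231.8650 cm^3


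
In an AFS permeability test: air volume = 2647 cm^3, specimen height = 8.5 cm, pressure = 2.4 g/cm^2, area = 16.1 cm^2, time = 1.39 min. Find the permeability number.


Formula: Permeability Number P = (V * H) / (p * A * t)
Numerator: V * H = 2647 * 8.5 = 22499.5
Denominator: p * A * t = 2.4 * 16.1 * 1.39 = 53.7096
P = 22499.5 / 53.7096 = 418.9102

Answer: 418.9102


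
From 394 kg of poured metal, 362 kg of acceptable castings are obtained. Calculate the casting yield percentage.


Formula: Casting Yield = (W_good / W_total) * 100
Yield = (362 kg / 394 kg) * 100 = 91.8782%

91.8782%


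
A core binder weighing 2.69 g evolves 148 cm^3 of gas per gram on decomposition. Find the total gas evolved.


Formula: V_gas = W_binder * gas_evolution_rate
V = 2.69 g * 148 cm^3/g = 398.1200 cm^3


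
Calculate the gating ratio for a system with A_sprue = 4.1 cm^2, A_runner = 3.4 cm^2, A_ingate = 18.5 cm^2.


Sprue:Runner:Ingate = 1 : 3.4/4.1 : 18.5/4.1 = 1:0.83:4.51


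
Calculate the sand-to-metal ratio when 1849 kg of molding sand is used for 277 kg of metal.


Formula: Sand-to-Metal Ratio = W_sand / W_metal
Ratio = 1849 kg / 277 kg = 6.6751

Answer: 6.6751


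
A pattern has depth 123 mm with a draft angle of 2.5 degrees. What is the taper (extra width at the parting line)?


Formula: taper = depth * tan(draft_angle)
tan(2.5 deg) = 0.0436609
taper = 123 mm * 0.0436609 = 5.3703 mm

Answer: 5.3703 mm


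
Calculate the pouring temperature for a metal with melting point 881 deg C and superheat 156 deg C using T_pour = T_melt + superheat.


Formula: T_pour = T_melt + Superheat
T_pour = 881 + 156 = 1037 deg C

Final answer: 1037 deg C


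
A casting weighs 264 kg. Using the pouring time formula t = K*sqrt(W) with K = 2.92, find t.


Formula: t = K * sqrt(W)
sqrt(W) = sqrt(264) = 16.24808
t = 2.92 * 16.24808 = 47.4444 s

Answer: 47.4444 s


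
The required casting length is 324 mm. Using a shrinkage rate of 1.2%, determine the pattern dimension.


Formula: L_pattern = L_casting * (1 + shrinkage_rate/100)
Shrinkage factor = 1 + 1.2/100 = 1.012
L_pattern = 324 mm * 1.012 = 327.8880 mm

Final answer: 327.8880 mm


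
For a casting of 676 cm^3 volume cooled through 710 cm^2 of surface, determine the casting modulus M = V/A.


Formula: Casting Modulus M = V / A
M = 676 cm^3 / 710 cm^2 = 0.9521 cm


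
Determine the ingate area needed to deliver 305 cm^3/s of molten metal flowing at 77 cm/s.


Formula: A_ingate = Q / v  (continuity equation)
A = 305 cm^3/s / 77 cm/s = 3.9610 cm^2

Final answer: 3.9610 cm^2


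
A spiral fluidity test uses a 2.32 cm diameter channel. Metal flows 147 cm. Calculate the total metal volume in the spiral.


Formula: V = pi * (d/2)^2 * L  (cylinder volume)
Radius = 2.32/2 = 1.16 cm
V = pi * 1.16^2 * 147 = 621.4171 cm^3

Answer: 621.4171 cm^3


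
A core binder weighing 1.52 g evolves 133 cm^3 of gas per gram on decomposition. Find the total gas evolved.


Formula: V_gas = W_binder * gas_evolution_rate
V = 1.52 g * 133 cm^3/g = 202.1600 cm^3


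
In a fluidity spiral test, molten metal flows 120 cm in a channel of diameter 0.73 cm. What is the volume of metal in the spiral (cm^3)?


Formula: V = pi * (d/2)^2 * L  (cylinder volume)
Radius = 0.73/2 = 0.365 cm
V = pi * 0.365^2 * 120 = 50.2246 cm^3

Answer: 50.2246 cm^3


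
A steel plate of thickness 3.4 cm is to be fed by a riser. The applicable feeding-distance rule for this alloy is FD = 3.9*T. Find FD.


Formula: FD = 3.9 * T  (riser feeding-distance rule)
FD = 3.9 * 3.4 cm = 13.2600 cm

Answer: 13.2600 cm


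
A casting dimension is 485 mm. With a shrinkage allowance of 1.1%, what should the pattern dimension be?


Formula: L_pattern = L_casting * (1 + shrinkage_rate/100)
Shrinkage factor = 1 + 1.1/100 = 1.011
L_pattern = 485 mm * 1.011 = 490.3350 mm

Answer: 490.3350 mm


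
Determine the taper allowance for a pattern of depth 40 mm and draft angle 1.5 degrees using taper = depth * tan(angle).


Formula: taper = depth * tan(draft_angle)
tan(1.5 deg) = 0.0261859
taper = 40 mm * 0.0261859 = 1.0474 mm

Final answer: 1.0474 mm


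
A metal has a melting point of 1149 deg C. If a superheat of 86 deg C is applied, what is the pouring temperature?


Formula: T_pour = T_melt + Superheat
T_pour = 1149 + 86 = 1235 deg C

1235 deg C


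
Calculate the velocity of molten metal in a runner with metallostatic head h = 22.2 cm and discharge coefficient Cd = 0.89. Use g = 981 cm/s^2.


Formula: v = Cd * sqrt(2 * g * h)  (Torricelli with discharge coefficient)
2*g*h = 2 * 981 * 22.2 = 43556.4 cm^2/s^2
sqrt(43556.4) = 208.70170 cm/s
v = 0.89 * 208.70170 = 185.7445 cm/s


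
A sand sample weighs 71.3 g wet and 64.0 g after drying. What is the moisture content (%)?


Formula: MC = (W_wet - W_dry) / W_wet * 100
Water mass = 71.3 - 64.0 = 7.3 g
MC = 7.3 / 71.3 * 100 = 10.2384%

Final answer: 10.2384%


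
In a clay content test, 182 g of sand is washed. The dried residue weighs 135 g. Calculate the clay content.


Formula: Clay% = (W_total - W_washed) / W_total * 100
Clay mass = 182 - 135 = 47 g
Clay% = 47 / 182 * 100 = 25.8242%

Final answer: 25.8242%


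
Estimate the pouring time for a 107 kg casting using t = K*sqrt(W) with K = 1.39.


Formula: t = K * sqrt(W)
sqrt(W) = sqrt(107) = 10.34408
t = 1.39 * 10.34408 = 14.3783 s


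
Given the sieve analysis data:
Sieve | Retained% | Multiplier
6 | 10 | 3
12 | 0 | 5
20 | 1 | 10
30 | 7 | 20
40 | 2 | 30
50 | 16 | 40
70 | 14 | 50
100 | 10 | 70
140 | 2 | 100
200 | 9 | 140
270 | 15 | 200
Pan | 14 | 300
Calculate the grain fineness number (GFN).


Formula: GFN = sum(pct * multiplier) / sum(pct)
sum(pct * multiplier) = 10940
sum(pct) = 100
GFN = 10940 / 100 = 109.40

Final answer: 109.40


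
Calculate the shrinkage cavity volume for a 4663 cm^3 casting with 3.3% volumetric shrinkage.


Formula: V_shrink = V_casting * shrinkage_pct / 100
V_shrink = 4663 cm^3 * 3.3 / 100 = 153.8790 cm^3


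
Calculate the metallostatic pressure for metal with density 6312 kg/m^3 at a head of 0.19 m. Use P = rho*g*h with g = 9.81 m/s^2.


Formula: P = rho * g * h
rho * g = 6312 * 9.81 = 61920.72 N/m^3
P = 61920.72 * 0.19 = 11764.9368 Pa

11764.9368 Pa


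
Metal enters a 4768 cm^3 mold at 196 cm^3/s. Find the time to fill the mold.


Formula: t_fill = V_mold / Q_flow
t = 4768 cm^3 / 196 cm^3/s = 24.3265 s

24.3265 s


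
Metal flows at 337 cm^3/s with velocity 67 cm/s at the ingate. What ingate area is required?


Formula: A_ingate = Q / v  (continuity equation)
A = 337 cm^3/s / 67 cm/s = 5.0299 cm^2


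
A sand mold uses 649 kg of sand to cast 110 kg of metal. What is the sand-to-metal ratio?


Formula: Sand-to-Metal Ratio = W_sand / W_metal
Ratio = 649 kg / 110 kg = 5.9000

5.9000


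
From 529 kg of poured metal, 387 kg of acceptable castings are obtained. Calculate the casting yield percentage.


Formula: Casting Yield = (W_good / W_total) * 100
Yield = (387 kg / 529 kg) * 100 = 73.1569%

73.1569%


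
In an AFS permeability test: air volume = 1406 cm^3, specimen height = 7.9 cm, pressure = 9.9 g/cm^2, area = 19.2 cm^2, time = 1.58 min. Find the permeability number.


Formula: Permeability Number P = (V * H) / (p * A * t)
Numerator: V * H = 1406 * 7.9 = 11107.4
Denominator: p * A * t = 9.9 * 19.2 * 1.58 = 300.3264
P = 11107.4 / 300.3264 = 36.9844

Answer: 36.9844


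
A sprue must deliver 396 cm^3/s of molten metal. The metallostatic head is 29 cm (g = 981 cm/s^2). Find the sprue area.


Formula: v = sqrt(2*g*h), A = Q/v
Velocity: v = sqrt(2 * 981 * 29) = sqrt(56898) = 238.5330 cm/s
Sprue area: A = Q / v = 396 / 238.5330 = 1.6601 cm^2


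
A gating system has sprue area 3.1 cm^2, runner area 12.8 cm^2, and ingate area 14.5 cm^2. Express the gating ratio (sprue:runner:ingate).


Sprue:Runner:Ingate = 1 : 12.8/3.1 : 14.5/3.1 = 1:4.13:4.68

Final answer: 1:4.13:4.68


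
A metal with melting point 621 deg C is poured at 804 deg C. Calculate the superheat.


Formula: Superheat = T_pour - T_melt
Superheat = 804 - 621 = 183 deg C


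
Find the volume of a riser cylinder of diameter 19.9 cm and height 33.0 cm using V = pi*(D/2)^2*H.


Formula: V = pi * (D/2)^2 * H  (cylinder volume)
Radius = D/2 = 19.9/2 = 9.95 cm
V = pi * 9.95^2 * 33.0 = 10263.8424 cm^3


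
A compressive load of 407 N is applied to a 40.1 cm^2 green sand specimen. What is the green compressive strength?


Formula: Compressive Strength = Force / Area
Strength = 407 N / 40.1 cm^2 = 10.1496 N/cm^2


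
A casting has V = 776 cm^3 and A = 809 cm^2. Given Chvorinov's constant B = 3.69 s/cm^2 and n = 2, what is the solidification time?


Formula: t_s = B * (V/A)^n  (Chvorinov's rule, n=2)
Modulus M = V/A = 776/809 = 0.959209 cm
M^2 = 0.959209^2 = 0.920082 cm^2
t_s = 3.69 * 0.920082 = 3.3951 s

Final answer: 3.3951 s


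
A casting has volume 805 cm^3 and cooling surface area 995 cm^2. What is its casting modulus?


Formula: Casting Modulus M = V / A
M = 805 cm^3 / 995 cm^2 = 0.8090 cm

Answer: 0.8090 cm


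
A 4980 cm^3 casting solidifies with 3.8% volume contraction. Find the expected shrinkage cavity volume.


Formula: V_shrink = V_casting * shrinkage_pct / 100
V_shrink = 4980 cm^3 * 3.8 / 100 = 189.2400 cm^3


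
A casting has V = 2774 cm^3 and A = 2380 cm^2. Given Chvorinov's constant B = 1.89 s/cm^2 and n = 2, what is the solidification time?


Formula: t_s = B * (V/A)^n  (Chvorinov's rule, n=2)
Modulus M = V/A = 2774/2380 = 1.165546 cm
M^2 = 1.165546^2 = 1.358497 cm^2
t_s = 1.89 * 1.358497 = 2.5676 s

Answer: 2.5676 s


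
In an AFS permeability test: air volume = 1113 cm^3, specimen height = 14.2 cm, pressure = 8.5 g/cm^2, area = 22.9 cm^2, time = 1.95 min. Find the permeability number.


Formula: Permeability Number P = (V * H) / (p * A * t)
Numerator: V * H = 1113 * 14.2 = 15804.6
Denominator: p * A * t = 8.5 * 22.9 * 1.95 = 379.5675
P = 15804.6 / 379.5675 = 41.6384


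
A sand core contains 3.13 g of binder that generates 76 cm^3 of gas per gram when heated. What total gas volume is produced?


Formula: V_gas = W_binder * gas_evolution_rate
V = 3.13 g * 76 cm^3/g = 237.8800 cm^3

Final answer: 237.8800 cm^3


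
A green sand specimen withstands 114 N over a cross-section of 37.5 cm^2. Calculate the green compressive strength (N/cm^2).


Formula: Compressive Strength = Force / Area
Strength = 114 N / 37.5 cm^2 = 3.0400 N/cm^2

Answer: 3.0400 N/cm^2


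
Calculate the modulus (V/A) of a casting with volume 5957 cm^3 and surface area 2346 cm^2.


Formula: Casting Modulus M = V / A
M = 5957 cm^3 / 2346 cm^2 = 2.5392 cm

Final answer: 2.5392 cm


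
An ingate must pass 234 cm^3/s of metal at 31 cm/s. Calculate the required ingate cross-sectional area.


Formula: A_ingate = Q / v  (continuity equation)
A = 234 cm^3/s / 31 cm/s = 7.5484 cm^2

Answer: 7.5484 cm^2


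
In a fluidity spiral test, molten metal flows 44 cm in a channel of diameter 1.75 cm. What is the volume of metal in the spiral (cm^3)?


Formula: V = pi * (d/2)^2 * L  (cylinder volume)
Radius = 1.75/2 = 0.875 cm
V = pi * 0.875^2 * 44 = 105.8324 cm^3

Final answer: 105.8324 cm^3


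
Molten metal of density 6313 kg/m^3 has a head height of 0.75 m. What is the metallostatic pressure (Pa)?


Formula: P = rho * g * h
rho * g = 6313 * 9.81 = 61930.53 N/m^3
P = 61930.53 * 0.75 = 46447.8975 Pa

46447.8975 Pa


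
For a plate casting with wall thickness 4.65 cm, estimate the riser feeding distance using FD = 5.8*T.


Formula: FD = 5.8 * T  (riser feeding-distance rule)
FD = 5.8 * 4.65 cm = 26.9700 cm

Answer: 26.9700 cm


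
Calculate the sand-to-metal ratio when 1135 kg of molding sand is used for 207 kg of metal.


Formula: Sand-to-Metal Ratio = W_sand / W_metal
Ratio = 1135 kg / 207 kg = 5.4831

Final answer: 5.4831


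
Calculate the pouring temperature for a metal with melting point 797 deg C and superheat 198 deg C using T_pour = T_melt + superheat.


Formula: T_pour = T_melt + Superheat
T_pour = 797 + 198 = 995 deg C

Final answer: 995 deg C


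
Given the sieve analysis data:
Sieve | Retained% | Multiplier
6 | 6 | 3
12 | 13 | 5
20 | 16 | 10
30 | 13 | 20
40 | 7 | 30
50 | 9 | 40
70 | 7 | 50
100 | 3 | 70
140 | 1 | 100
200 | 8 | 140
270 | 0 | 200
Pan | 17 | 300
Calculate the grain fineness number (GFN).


Formula: GFN = sum(pct * multiplier) / sum(pct)
sum(pct * multiplier) = 7953
sum(pct) = 100
GFN = 7953 / 100 = 79.53

Final answer: 79.53


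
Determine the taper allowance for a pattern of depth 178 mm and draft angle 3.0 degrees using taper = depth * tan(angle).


Formula: taper = depth * tan(draft_angle)
tan(3.0 deg) = 0.0524078
taper = 178 mm * 0.0524078 = 9.3286 mm


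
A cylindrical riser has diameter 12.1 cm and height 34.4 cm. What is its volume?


Formula: V = pi * (D/2)^2 * H  (cylinder volume)
Radius = D/2 = 12.1/2 = 6.05 cm
V = pi * 6.05^2 * 34.4 = 3955.6610 cm^3

3955.6610 cm^3


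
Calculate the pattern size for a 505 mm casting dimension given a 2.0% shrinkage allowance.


Formula: L_pattern = L_casting * (1 + shrinkage_rate/100)
Shrinkage factor = 1 + 2.0/100 = 1.02
L_pattern = 505 mm * 1.02 = 515.1000 mm

Answer: 515.1000 mm


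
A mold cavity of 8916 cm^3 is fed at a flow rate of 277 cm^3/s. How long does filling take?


Formula: t_fill = V_mold / Q_flow
t = 8916 cm^3 / 277 cm^3/s = 32.1877 s

Final answer: 32.1877 s


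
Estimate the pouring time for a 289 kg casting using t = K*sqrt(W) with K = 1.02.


Formula: t = K * sqrt(W)
sqrt(W) = sqrt(289) = 17.00000
t = 1.02 * 17.00000 = 17.3400 s


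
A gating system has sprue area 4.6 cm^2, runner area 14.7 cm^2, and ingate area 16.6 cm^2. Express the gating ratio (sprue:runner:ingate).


Sprue:Runner:Ingate = 1 : 14.7/4.6 : 16.6/4.6 = 1:3.20:3.61

Final answer: 1:3.20:3.61


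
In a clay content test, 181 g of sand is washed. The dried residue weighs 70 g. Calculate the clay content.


Formula: Clay% = (W_total - W_washed) / W_total * 100
Clay mass = 181 - 70 = 111 g
Clay% = 111 / 181 * 100 = 61.3260%


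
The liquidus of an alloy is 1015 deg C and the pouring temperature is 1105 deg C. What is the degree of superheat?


Formula: Superheat = T_pour - T_melt
Superheat = 1105 - 1015 = 90 deg C


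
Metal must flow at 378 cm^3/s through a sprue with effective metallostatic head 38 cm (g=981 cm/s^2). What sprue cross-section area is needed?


Formula: v = sqrt(2*g*h), A = Q/v
Velocity: v = sqrt(2 * 981 * 38) = sqrt(74556) = 273.0494 cm/s
Sprue area: A = Q / v = 378 / 273.0494 = 1.3844 cm^2


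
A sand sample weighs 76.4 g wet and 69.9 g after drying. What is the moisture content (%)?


Formula: MC = (W_wet - W_dry) / W_wet * 100
Water mass = 76.4 - 69.9 = 6.5 g
MC = 6.5 / 76.4 * 100 = 8.5079%

8.5079%


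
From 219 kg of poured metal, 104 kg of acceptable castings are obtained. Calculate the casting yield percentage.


Formula: Casting Yield = (W_good / W_total) * 100
Yield = (104 kg / 219 kg) * 100 = 47.4886%

47.4886%


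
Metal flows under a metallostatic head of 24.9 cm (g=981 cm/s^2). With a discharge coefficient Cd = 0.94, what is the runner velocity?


Formula: v = Cd * sqrt(2 * g * h)  (Torricelli with discharge coefficient)
2*g*h = 2 * 981 * 24.9 = 48853.8 cm^2/s^2
sqrt(48853.8) = 221.02896 cm/s
v = 0.94 * 221.02896 = 207.7672 cm/s

Answer: 207.7672 cm/s


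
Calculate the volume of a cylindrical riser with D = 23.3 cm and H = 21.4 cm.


Formula: V = pi * (D/2)^2 * H  (cylinder volume)
Radius = D/2 = 23.3/2 = 11.65 cm
V = pi * 11.65^2 * 21.4 = 9124.6349 cm^3


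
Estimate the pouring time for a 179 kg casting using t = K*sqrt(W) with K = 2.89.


Formula: t = K * sqrt(W)
sqrt(W) = sqrt(179) = 13.37909
t = 2.89 * 13.37909 = 38.6656 s

Answer: 38.6656 s


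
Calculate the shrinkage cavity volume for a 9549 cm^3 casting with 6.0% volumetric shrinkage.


Formula: V_shrink = V_casting * shrinkage_pct / 100
V_shrink = 9549 cm^3 * 6.0 / 100 = 572.9400 cm^3

Answer: 572.9400 cm^3


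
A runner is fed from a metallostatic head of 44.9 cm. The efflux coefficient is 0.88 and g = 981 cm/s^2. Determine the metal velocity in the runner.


Formula: v = Cd * sqrt(2 * g * h)  (Torricelli with discharge coefficient)
2*g*h = 2 * 981 * 44.9 = 88093.8 cm^2/s^2
sqrt(88093.8) = 296.80600 cm/s
v = 0.88 * 296.80600 = 261.1893 cm/s

Final answer: 261.1893 cm/s


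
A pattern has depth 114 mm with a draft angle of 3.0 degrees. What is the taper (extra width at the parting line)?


Formula: taper = depth * tan(draft_angle)
tan(3.0 deg) = 0.0524078
taper = 114 mm * 0.0524078 = 5.9745 mm


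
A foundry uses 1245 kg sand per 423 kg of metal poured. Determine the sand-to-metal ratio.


Formula: Sand-to-Metal Ratio = W_sand / W_metal
Ratio = 1245 kg / 423 kg = 2.9433


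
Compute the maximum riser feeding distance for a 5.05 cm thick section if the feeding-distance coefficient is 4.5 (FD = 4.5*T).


Formula: FD = 4.5 * T  (riser feeding-distance rule)
FD = 4.5 * 5.05 cm = 22.7250 cm


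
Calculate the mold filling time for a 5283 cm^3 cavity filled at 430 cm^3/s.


Formula: t_fill = V_mold / Q_flow
t = 5283 cm^3 / 430 cm^3/s = 12.2860 s

Final answer: 12.2860 s


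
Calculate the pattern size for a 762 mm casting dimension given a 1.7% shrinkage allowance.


Formula: L_pattern = L_casting * (1 + shrinkage_rate/100)
Shrinkage factor = 1 + 1.7/100 = 1.017
L_pattern = 762 mm * 1.017 = 774.9540 mm


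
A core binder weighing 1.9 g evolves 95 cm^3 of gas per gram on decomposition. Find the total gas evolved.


Formula: V_gas = W_binder * gas_evolution_rate
V = 1.9 g * 95 cm^3/g = 180.5000 cm^3

180.5000 cm^3


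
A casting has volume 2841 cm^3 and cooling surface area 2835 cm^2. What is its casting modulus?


Formula: Casting Modulus M = V / A
M = 2841 cm^3 / 2835 cm^2 = 1.0021 cm

1.0021 cm


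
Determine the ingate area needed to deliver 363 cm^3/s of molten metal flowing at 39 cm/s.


Formula: A_ingate = Q / v  (continuity equation)
A = 363 cm^3/s / 39 cm/s = 9.3077 cm^2

9.3077 cm^2


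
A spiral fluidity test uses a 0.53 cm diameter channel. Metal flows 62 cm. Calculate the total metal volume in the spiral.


Formula: V = pi * (d/2)^2 * L  (cylinder volume)
Radius = 0.53/2 = 0.265 cm
V = pi * 0.265^2 * 62 = 13.6783 cm^3


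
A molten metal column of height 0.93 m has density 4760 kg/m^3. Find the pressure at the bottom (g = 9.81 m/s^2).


Formula: P = rho * g * h
rho * g = 4760 * 9.81 = 46695.6 N/m^3
P = 46695.6 * 0.93 = 43426.9080 Pa

Answer: 43426.9080 Pa


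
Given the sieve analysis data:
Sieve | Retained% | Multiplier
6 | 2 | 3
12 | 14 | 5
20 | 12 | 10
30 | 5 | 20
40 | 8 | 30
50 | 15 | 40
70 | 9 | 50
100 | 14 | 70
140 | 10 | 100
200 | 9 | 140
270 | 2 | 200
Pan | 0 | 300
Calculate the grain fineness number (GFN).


Formula: GFN = sum(pct * multiplier) / sum(pct)
sum(pct * multiplier) = 5226
sum(pct) = 100
GFN = 5226 / 100 = 52.26


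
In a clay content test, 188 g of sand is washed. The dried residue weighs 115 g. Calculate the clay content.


Formula: Clay% = (W_total - W_washed) / W_total * 100
Clay mass = 188 - 115 = 73 g
Clay% = 73 / 188 * 100 = 38.8298%

Answer: 38.8298%


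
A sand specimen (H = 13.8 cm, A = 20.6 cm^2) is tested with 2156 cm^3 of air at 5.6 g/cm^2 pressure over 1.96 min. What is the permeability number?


Formula: Permeability Number P = (V * H) / (p * A * t)
Numerator: V * H = 2156 * 13.8 = 29752.8
Denominator: p * A * t = 5.6 * 20.6 * 1.96 = 226.1056
P = 29752.8 / 226.1056 = 131.5881

131.5881


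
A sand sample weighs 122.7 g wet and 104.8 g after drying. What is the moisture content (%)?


Formula: MC = (W_wet - W_dry) / W_wet * 100
Water mass = 122.7 - 104.8 = 17.9 g
MC = 17.9 / 122.7 * 100 = 14.5884%


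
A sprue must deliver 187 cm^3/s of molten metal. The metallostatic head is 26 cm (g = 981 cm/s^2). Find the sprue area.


Formula: v = sqrt(2*g*h), A = Q/v
Velocity: v = sqrt(2 * 981 * 26) = sqrt(51012) = 225.8584 cm/s
Sprue area: A = Q / v = 187 / 225.8584 = 0.8280 cm^2

0.8280 cm^2


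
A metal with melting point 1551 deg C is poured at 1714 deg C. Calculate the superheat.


Formula: Superheat = T_pour - T_melt
Superheat = 1714 - 1551 = 163 deg C

163 deg C


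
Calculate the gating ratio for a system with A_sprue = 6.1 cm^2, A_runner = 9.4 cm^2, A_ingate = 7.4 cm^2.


Sprue:Runner:Ingate = 1 : 9.4/6.1 : 7.4/6.1 = 1:1.54:1.21

1:1.54:1.21


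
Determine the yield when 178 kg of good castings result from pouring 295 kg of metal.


Formula: Casting Yield = (W_good / W_total) * 100
Yield = (178 kg / 295 kg) * 100 = 60.3390%


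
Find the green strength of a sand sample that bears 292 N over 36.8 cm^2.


Formula: Compressive Strength = Force / Area
Strength = 292 N / 36.8 cm^2 = 7.9348 N/cm^2

Final answer: 7.9348 N/cm^2


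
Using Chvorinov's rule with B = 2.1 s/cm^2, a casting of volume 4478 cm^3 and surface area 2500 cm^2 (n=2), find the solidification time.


Formula: t_s = B * (V/A)^n  (Chvorinov's rule, n=2)
Modulus M = V/A = 4478/2500 = 1.791200 cm
M^2 = 1.791200^2 = 3.208397 cm^2
t_s = 2.1 * 3.208397 = 6.7376 s

Final answer: 6.7376 s


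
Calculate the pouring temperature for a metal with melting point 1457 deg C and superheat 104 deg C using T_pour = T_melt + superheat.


Formula: T_pour = T_melt + Superheat
T_pour = 1457 + 104 = 1561 deg C

Final answer: 1561 deg C


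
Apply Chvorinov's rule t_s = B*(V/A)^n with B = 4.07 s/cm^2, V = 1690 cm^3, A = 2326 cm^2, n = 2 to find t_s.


Formula: t_s = B * (V/A)^n  (Chvorinov's rule, n=2)
Modulus M = V/A = 1690/2326 = 0.726569 cm
M^2 = 0.726569^2 = 0.527903 cm^2
t_s = 4.07 * 0.527903 = 2.1486 s


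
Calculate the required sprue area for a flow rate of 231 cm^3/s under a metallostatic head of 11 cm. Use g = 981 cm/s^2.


Formula: v = sqrt(2*g*h), A = Q/v
Velocity: v = sqrt(2 * 981 * 11) = sqrt(21582) = 146.9081 cm/s
Sprue area: A = Q / v = 231 / 146.9081 = 1.5724 cm^2

1.5724 cm^2


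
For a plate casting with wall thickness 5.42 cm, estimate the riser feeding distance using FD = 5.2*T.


Formula: FD = 5.2 * T  (riser feeding-distance rule)
FD = 5.2 * 5.42 cm = 28.1840 cm

28.1840 cm


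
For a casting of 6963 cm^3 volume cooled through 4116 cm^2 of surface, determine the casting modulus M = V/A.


Formula: Casting Modulus M = V / A
M = 6963 cm^3 / 4116 cm^2 = 1.6917 cm

Answer: 1.6917 cm


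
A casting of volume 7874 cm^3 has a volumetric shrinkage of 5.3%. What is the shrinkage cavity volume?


Formula: V_shrink = V_casting * shrinkage_pct / 100
V_shrink = 7874 cm^3 * 5.3 / 100 = 417.3220 cm^3

Answer: 417.3220 cm^3


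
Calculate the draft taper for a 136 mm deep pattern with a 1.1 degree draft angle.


Formula: taper = depth * tan(draft_angle)
tan(1.1 deg) = 0.0192010
taper = 136 mm * 0.0192010 = 2.6113 mm

Answer: 2.6113 mm


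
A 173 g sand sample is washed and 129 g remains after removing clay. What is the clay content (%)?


Formula: Clay% = (W_total - W_washed) / W_total * 100
Clay mass = 173 - 129 = 44 g
Clay% = 44 / 173 * 100 = 25.4335%

Final answer: 25.4335%


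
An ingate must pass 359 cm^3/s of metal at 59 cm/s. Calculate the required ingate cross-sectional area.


Formula: A_ingate = Q / v  (continuity equation)
A = 359 cm^3/s / 59 cm/s = 6.0847 cm^2

Final answer: 6.0847 cm^2


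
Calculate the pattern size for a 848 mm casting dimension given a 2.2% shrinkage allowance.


Formula: L_pattern = L_casting * (1 + shrinkage_rate/100)
Shrinkage factor = 1 + 2.2/100 = 1.022
L_pattern = 848 mm * 1.022 = 866.6560 mm

Final answer: 866.6560 mm


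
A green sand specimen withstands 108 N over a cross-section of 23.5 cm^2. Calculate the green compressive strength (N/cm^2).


Formula: Compressive Strength = Force / Area
Strength = 108 N / 23.5 cm^2 = 4.5957 N/cm^2

Final answer: 4.5957 N/cm^2


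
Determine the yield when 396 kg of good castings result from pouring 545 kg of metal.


Formula: Casting Yield = (W_good / W_total) * 100
Yield = (396 kg / 545 kg) * 100 = 72.6606%

72.6606%


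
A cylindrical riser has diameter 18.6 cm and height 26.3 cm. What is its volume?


Formula: V = pi * (D/2)^2 * H  (cylinder volume)
Radius = D/2 = 18.6/2 = 9.3 cm
V = pi * 9.3^2 * 26.3 = 7146.1400 cm^3

Final answer: 7146.1400 cm^3


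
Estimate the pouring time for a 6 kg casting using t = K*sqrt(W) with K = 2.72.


Formula: t = K * sqrt(W)
sqrt(W) = sqrt(6) = 2.44949
t = 2.72 * 2.44949 = 6.6626 s

Final answer: 6.6626 s


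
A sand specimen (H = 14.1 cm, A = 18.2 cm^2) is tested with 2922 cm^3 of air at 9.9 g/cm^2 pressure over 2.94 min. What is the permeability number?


Formula: Permeability Number P = (V * H) / (p * A * t)
Numerator: V * H = 2922 * 14.1 = 41200.2
Denominator: p * A * t = 9.9 * 18.2 * 2.94 = 529.7292
P = 41200.2 / 529.7292 = 77.7760


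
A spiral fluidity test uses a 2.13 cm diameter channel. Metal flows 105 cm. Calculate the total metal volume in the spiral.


Formula: V = pi * (d/2)^2 * L  (cylinder volume)
Radius = 2.13/2 = 1.065 cm
V = pi * 1.065^2 * 105 = 374.1437 cm^3

Answer: 374.1437 cm^3


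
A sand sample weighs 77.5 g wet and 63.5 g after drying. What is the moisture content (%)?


Formula: MC = (W_wet - W_dry) / W_wet * 100
Water mass = 77.5 - 63.5 = 14.0 g
MC = 14.0 / 77.5 * 100 = 18.0645%

Final answer: 18.0645%


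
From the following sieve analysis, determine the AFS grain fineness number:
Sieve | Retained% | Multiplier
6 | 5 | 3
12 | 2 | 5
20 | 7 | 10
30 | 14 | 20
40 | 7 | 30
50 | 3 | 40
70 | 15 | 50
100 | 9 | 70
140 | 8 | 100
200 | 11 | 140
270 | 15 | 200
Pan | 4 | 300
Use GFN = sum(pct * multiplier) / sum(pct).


Formula: GFN = sum(pct * multiplier) / sum(pct)
sum(pct * multiplier) = 8625
sum(pct) = 100
GFN = 8625 / 100 = 86.25

Final answer: 86.25


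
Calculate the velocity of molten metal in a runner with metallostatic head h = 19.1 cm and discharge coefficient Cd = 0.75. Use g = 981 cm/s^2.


Formula: v = Cd * sqrt(2 * g * h)  (Torricelli with discharge coefficient)
2*g*h = 2 * 981 * 19.1 = 37474.2 cm^2/s^2
sqrt(37474.2) = 193.58254 cm/s
v = 0.75 * 193.58254 = 145.1869 cm/s


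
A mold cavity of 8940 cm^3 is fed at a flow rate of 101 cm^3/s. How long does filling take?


Formula: t_fill = V_mold / Q_flow
t = 8940 cm^3 / 101 cm^3/s = 88.5149 s

Answer: 88.5149 s


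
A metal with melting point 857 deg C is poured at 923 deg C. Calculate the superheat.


Formula: Superheat = T_pour - T_melt
Superheat = 923 - 857 = 66 deg C


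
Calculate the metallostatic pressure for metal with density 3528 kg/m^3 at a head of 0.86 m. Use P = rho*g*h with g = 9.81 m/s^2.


Formula: P = rho * g * h
rho * g = 3528 * 9.81 = 34609.68 N/m^3
P = 34609.68 * 0.86 = 29764.3248 Pa


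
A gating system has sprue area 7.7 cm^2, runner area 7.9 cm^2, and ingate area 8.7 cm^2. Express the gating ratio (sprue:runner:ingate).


Sprue:Runner:Ingate = 1 : 7.9/7.7 : 8.7/7.7 = 1:1.03:1.13

1:1.03:1.13


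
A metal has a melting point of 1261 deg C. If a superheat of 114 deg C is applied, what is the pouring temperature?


Formula: T_pour = T_melt + Superheat
T_pour = 1261 + 114 = 1375 deg C

Answer: 1375 deg C


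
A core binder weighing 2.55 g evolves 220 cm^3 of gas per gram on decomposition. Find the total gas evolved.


Formula: V_gas = W_binder * gas_evolution_rate
V = 2.55 g * 220 cm^3/g = 561.0000 cm^3

Final answer: 561.0000 cm^3


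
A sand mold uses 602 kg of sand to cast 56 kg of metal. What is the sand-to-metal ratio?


Formula: Sand-to-Metal Ratio = W_sand / W_metal
Ratio = 602 kg / 56 kg = 10.7500

Answer: 10.7500


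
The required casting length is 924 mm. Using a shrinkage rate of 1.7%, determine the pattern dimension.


Formula: L_pattern = L_casting * (1 + shrinkage_rate/100)
Shrinkage factor = 1 + 1.7/100 = 1.017
L_pattern = 924 mm * 1.017 = 939.7080 mm


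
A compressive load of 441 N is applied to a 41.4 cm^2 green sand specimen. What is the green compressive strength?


Formula: Compressive Strength = Force / Area
Strength = 441 N / 41.4 cm^2 = 10.6522 N/cm^2

10.6522 N/cm^2


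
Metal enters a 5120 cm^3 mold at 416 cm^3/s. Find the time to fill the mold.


Formula: t_fill = V_mold / Q_flow
t = 5120 cm^3 / 416 cm^3/s = 12.3077 s

12.3077 s


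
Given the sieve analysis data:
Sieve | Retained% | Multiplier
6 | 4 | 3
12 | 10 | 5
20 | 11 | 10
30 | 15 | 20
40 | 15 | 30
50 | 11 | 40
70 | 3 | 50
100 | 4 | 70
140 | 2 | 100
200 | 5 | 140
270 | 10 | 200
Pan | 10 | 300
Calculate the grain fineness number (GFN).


Formula: GFN = sum(pct * multiplier) / sum(pct)
sum(pct * multiplier) = 7692
sum(pct) = 100
GFN = 7692 / 100 = 76.92

Answer: 76.92


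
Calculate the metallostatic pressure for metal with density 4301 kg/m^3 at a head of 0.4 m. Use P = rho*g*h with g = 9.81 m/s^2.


Formula: P = rho * g * h
rho * g = 4301 * 9.81 = 42192.81 N/m^3
P = 42192.81 * 0.4 = 16877.1240 Pa

Answer: 16877.1240 Pa


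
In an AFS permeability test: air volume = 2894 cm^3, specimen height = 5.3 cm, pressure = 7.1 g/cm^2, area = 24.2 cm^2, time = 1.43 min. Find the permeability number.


Formula: Permeability Number P = (V * H) / (p * A * t)
Numerator: V * H = 2894 * 5.3 = 15338.2
Denominator: p * A * t = 7.1 * 24.2 * 1.43 = 245.7026
P = 15338.2 / 245.7026 = 62.4259


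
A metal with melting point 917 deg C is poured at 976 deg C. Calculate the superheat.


Formula: Superheat = T_pour - T_melt
Superheat = 976 - 917 = 59 deg C


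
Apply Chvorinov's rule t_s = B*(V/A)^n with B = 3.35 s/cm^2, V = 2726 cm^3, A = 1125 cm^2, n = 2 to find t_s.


Formula: t_s = B * (V/A)^n  (Chvorinov's rule, n=2)
Modulus M = V/A = 2726/1125 = 2.423111 cm
M^2 = 2.423111^2 = 5.871467 cm^2
t_s = 3.35 * 5.871467 = 19.6694 s

19.6694 s


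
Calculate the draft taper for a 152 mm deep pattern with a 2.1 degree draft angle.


Formula: taper = depth * tan(draft_angle)
tan(2.1 deg) = 0.0366683
taper = 152 mm * 0.0366683 = 5.5736 mm

Final answer: 5.5736 mm


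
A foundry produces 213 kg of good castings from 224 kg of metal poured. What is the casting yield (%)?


Formula: Casting Yield = (W_good / W_total) * 100
Yield = (213 kg / 224 kg) * 100 = 95.0893%


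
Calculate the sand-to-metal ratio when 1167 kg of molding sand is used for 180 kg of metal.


Formula: Sand-to-Metal Ratio = W_sand / W_metal
Ratio = 1167 kg / 180 kg = 6.4833

6.4833


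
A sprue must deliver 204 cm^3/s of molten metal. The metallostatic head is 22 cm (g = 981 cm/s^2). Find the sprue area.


Formula: v = sqrt(2*g*h), A = Q/v
Velocity: v = sqrt(2 * 981 * 22) = sqrt(43164) = 207.7595 cm/s
Sprue area: A = Q / v = 204 / 207.7595 = 0.9819 cm^2

Answer: 0.9819 cm^2


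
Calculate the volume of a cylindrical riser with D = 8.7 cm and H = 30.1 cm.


Formula: V = pi * (D/2)^2 * H  (cylinder volume)
Radius = D/2 = 8.7/2 = 4.35 cm
V = pi * 4.35^2 * 30.1 = 1789.3483 cm^3

1789.3483 cm^3


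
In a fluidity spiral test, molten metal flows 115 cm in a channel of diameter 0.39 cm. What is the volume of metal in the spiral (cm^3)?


Formula: V = pi * (d/2)^2 * L  (cylinder volume)
Radius = 0.39/2 = 0.195 cm
V = pi * 0.195^2 * 115 = 13.7378 cm^3

Final answer: 13.7378 cm^3


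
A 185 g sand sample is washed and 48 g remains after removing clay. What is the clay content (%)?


Formula: Clay% = (W_total - W_washed) / W_total * 100
Clay mass = 185 - 48 = 137 g
Clay% = 137 / 185 * 100 = 74.0541%

74.0541%


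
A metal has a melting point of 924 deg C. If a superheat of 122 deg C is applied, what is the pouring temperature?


Formula: T_pour = T_melt + Superheat
T_pour = 924 + 122 = 1046 deg C


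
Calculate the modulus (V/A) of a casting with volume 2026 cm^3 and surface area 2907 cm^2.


Formula: Casting Modulus M = V / A
M = 2026 cm^3 / 2907 cm^2 = 0.6969 cm

Answer: 0.6969 cm


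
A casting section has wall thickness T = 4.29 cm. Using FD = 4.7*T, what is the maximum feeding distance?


Formula: FD = 4.7 * T  (riser feeding-distance rule)
FD = 4.7 * 4.29 cm = 20.1630 cm


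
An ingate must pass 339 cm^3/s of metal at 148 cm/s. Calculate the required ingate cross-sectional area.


Formula: A_ingate = Q / v  (continuity equation)
A = 339 cm^3/s / 148 cm/s = 2.2905 cm^2

2.2905 cm^2


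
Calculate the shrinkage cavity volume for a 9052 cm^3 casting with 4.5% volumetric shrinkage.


Formula: V_shrink = V_casting * shrinkage_pct / 100
V_shrink = 9052 cm^3 * 4.5 / 100 = 407.3400 cm^3


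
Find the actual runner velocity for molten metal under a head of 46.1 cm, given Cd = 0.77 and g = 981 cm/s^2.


Formula: v = Cd * sqrt(2 * g * h)  (Torricelli with discharge coefficient)
2*g*h = 2 * 981 * 46.1 = 90448.2 cm^2/s^2
sqrt(90448.2) = 300.74607 cm/s
v = 0.77 * 300.74607 = 231.5745 cm/s

Final answer: 231.5745 cm/s


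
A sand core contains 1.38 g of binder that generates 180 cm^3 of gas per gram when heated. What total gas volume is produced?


Formula: V_gas = W_binder * gas_evolution_rate
V = 1.38 g * 180 cm^3/g = 248.4000 cm^3

Final answer: 248.4000 cm^3


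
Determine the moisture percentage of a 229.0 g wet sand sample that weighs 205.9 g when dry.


Formula: MC = (W_wet - W_dry) / W_wet * 100
Water mass = 229.0 - 205.9 = 23.1 g
MC = 23.1 / 229.0 * 100 = 10.0873%


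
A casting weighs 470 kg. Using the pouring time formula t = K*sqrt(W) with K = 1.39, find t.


Formula: t = K * sqrt(W)
sqrt(W) = sqrt(470) = 21.67948
t = 1.39 * 21.67948 = 30.1345 s

30.1345 s


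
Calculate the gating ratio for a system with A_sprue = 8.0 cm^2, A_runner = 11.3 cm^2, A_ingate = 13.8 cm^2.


Sprue:Runner:Ingate = 1 : 11.3/8.0 : 13.8/8.0 = 1:1.41:1.73

1:1.41:1.73


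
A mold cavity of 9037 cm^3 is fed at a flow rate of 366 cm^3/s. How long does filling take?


Formula: t_fill = V_mold / Q_flow
t = 9037 cm^3 / 366 cm^3/s = 24.6913 s

Final answer: 24.6913 s


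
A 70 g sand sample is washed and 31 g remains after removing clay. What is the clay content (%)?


Formula: Clay% = (W_total - W_washed) / W_total * 100
Clay mass = 70 - 31 = 39 g
Clay% = 39 / 70 * 100 = 55.7143%

Final answer: 55.7143%


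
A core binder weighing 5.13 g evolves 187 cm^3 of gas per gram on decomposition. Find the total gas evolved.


Formula: V_gas = W_binder * gas_evolution_rate
V = 5.13 g * 187 cm^3/g = 959.3100 cm^3

959.3100 cm^3


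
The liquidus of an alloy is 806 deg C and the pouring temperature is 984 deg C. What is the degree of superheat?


Formula: Superheat = T_pour - T_melt
Superheat = 984 - 806 = 178 deg C

Answer: 178 deg C


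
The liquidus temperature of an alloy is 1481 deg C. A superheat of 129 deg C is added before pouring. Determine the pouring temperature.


Formula: T_pour = T_melt + Superheat
T_pour = 1481 + 129 = 1610 deg C

Answer: 1610 deg C


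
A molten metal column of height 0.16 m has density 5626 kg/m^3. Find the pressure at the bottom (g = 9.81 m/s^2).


Formula: P = rho * g * h
rho * g = 5626 * 9.81 = 55191.06 N/m^3
P = 55191.06 * 0.16 = 8830.5696 Pa

8830.5696 Pa
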